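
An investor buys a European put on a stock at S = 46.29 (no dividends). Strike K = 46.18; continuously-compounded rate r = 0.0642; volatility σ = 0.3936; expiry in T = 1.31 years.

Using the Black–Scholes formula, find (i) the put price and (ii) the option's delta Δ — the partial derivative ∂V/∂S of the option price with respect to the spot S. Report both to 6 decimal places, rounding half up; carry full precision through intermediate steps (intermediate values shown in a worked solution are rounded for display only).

σ√T = 0.3936·√1.31 = 0.450496
d₁ = (ln(S/K) + (r+σ²/2)T) / (σ√T) = (ln(46.29/46.18) + (0.0642+0.3936²/2)·1.31) / 0.450496 = (0.002379 + 0.185575) / 0.450496 = 0.417217
d₂ = d₁ − σ√T = 0.417217 − 0.450496 = -0.033279
e^{−rT} = e^{−0.0642·1.31} = 0.919337
N(−d₁) = 0.338260,  N(−d₂) = 0.513274
Put price V = K·e^{−rT}·N(−d₂) − S·N(−d₁) = 21.791049 − 15.658053 = 6.132996
Δ = −N(−d₁) = -0.338260

price = 6.132996
Δ = -0.338260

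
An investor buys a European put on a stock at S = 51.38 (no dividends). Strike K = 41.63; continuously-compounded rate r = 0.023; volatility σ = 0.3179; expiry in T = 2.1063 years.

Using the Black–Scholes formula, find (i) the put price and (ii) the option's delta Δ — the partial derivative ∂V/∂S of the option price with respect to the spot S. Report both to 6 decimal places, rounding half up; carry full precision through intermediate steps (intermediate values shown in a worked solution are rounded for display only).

price = 3.688443
Δ = -0.214244

σ√T = 0.3179·√2.1063 = 0.461371
d₁ = (ln(S/K) + (r+σ²/2)T) / (σ√T) = (ln(51.38/41.63) + (0.023+0.3179²/2)·2.1063) / 0.461371 = (0.210428 + 0.154877) / 0.461371 = 0.791780
d₂ = d₁ − σ√T = 0.791780 − 0.461371 = 0.330409
e^{−rT} = e^{−0.023·2.1063} = 0.952710
N(−d₁) = 0.214244,  N(−d₂) = 0.370546
Put price V = K·e^{−rT}·N(−d₂) − S·N(−d₁) = 14.696325 − 11.007882 = 3.688443
Δ = −N(−d₁) = -0.214244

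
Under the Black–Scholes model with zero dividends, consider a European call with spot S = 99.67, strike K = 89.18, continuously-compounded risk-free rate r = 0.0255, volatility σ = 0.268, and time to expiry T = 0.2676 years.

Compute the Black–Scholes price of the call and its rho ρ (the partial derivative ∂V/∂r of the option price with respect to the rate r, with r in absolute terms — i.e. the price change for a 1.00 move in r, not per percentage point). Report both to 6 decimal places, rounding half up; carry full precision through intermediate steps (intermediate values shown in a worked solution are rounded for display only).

σ√T = 0.268·√0.2676 = 0.138637
d₁ = (ln(S/K) + (r+σ²/2)T) / (σ√T) = (ln(99.67/89.18) + (0.0255+0.268²/2)·0.2676) / 0.138637 = (0.111208 + 0.016434) / 0.138637 = 0.920693
d₂ = d₁ − σ√T = 0.920693 − 0.138637 = 0.782057
e^{−rT} = e^{−0.0255·0.2676} = 0.993199
N(d₁) = 0.821395,  N(d₂) = 0.782909
Call price V = S·N(d₁) − K·e^{−rT}·N(d₂) = 81.868412 − 69.345045 = 12.523367
ρ = K·T·e^{−rT}·N(d₂) = 18.556734

price = 12.523367
ρ = 18.556734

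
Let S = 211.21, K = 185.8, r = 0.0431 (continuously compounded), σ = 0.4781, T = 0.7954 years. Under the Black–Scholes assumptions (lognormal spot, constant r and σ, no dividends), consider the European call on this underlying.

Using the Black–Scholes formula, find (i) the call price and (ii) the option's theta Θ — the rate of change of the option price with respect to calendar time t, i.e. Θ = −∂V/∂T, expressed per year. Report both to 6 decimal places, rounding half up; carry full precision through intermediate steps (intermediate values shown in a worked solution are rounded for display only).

price = 51.143907
Θ = -23.314575

σ√T = 0.4781·√0.7954 = 0.426394
d₁ = (ln(S/K) + (r+σ²/2)T) / (σ√T) = (ln(211.21/185.8) + (0.0431+0.4781²/2)·0.7954) / 0.426394 = (0.128182 + 0.125188) / 0.426394 = 0.594215
d₂ = d₁ − σ√T = 0.594215 − 0.426394 = 0.167820
e^{−rT} = e^{−0.0431·0.7954} = 0.966299
N(d₁) = 0.723816,  N(d₂) = 0.566638
Call price V = S·N(d₁) − K·e^{−rT}·N(d₂) = 152.877135 − 101.733228 = 51.143907
φ(d₁) = (1/√(2π))·e^{−d₁²/2} = 0.334378
Θ = −S·φ(d₁)·σ/(2√T) − r·K·e^{−rT}·N(d₂) = −18.929873 − 4.384702 = -23.314575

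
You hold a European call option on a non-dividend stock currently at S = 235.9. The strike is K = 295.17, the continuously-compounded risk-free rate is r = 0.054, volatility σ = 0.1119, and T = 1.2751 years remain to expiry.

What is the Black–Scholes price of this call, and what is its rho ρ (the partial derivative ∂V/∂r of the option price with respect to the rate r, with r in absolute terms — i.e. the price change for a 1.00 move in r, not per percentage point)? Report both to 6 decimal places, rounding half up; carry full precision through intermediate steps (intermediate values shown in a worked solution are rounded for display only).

σ√T = 0.1119·√1.2751 = 0.126358
d₁ = (ln(S/K) + (r+σ²/2)T) / (σ√T) = (ln(235.9/295.17) + (0.054+0.1119²/2)·1.2751) / 0.126358 = (-0.224143 + 0.076839) / 0.126358 = -1.165776
d₂ = d₁ − σ√T = -1.165776 − 0.126358 = -1.292134
e^{−rT} = e^{−0.054·1.2751} = 0.933462
N(d₁) = 0.121853,  N(d₂) = 0.098155
Call price V = S·N(d₁) − K·e^{−rT}·N(d₂) = 28.745015 − 27.044752 = 1.700263
ρ = K·T·e^{−rT}·N(d₂) = 34.484764

price = 1.700263
ρ = 34.484764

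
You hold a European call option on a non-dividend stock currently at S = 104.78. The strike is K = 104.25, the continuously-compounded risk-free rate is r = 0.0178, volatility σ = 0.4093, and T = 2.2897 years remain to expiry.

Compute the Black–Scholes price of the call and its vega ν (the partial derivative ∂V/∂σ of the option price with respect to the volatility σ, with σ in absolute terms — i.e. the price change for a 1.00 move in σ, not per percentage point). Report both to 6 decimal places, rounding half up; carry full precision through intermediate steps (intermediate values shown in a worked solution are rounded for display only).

price = 27.323385
ν = 58.764339

σ√T = 0.4093·√2.2897 = 0.619343
d₁ = (ln(S/K) + (r+σ²/2)T) / (σ√T) = (ln(104.78/104.25) + (0.0178+0.4093²/2)·2.2897) / 0.619343 = (0.005071 + 0.232549) / 0.619343 = 0.383665
d₂ = d₁ − σ√T = 0.383665 − 0.619343 = -0.235677
e^{−rT} = e^{−0.0178·2.2897} = 0.960063
N(d₁) = 0.649387,  N(d₂) = 0.406842
Call price V = S·N(d₁) − K·e^{−rT}·N(d₂) = 68.042748 − 40.719364 = 27.323385
φ(d₁) = (1/√(2π))·e^{−d₁²/2} = 0.370635
ν = S·φ(d₁)·√T = 58.764339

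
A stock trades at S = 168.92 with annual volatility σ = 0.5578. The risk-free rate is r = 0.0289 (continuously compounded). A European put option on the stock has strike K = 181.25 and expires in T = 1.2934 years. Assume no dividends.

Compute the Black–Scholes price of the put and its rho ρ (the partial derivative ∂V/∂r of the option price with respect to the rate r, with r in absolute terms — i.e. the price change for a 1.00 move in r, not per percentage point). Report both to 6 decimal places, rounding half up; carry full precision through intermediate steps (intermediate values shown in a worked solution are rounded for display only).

price = 45.646928
ρ = -145.445674

σ√T = 0.5578·√1.2934 = 0.634373
d₁ = (ln(S/K) + (r+σ²/2)T) / (σ√T) = (ln(168.92/181.25) + (0.0289+0.5578²/2)·1.2934) / 0.634373 = (-0.070452 + 0.238594) / 0.634373 = 0.265052
d₂ = d₁ − σ√T = 0.265052 − 0.634373 = -0.369321
e^{−rT} = e^{−0.0289·1.2934} = 0.963311
N(−d₁) = 0.395485,  N(−d₂) = 0.644056
Put price V = K·e^{−rT}·N(−d₂) − S·N(−d₁) = 112.452199 − 66.805271 = 45.646928
ρ = −K·T·e^{−rT}·N(−d₂) = -145.445674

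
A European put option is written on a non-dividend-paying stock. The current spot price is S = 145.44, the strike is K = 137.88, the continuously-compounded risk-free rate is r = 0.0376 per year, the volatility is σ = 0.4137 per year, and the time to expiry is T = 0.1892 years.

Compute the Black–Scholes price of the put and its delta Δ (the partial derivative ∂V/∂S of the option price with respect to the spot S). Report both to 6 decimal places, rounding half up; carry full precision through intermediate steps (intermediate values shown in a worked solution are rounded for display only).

σ√T = 0.4137·√0.1892 = 0.179948
d₁ = (ln(S/K) + (r+σ²/2)T) / (σ√T) = (ln(145.44/137.88) + (0.0376+0.4137²/2)·0.1892) / 0.179948 = (0.053380 + 0.023304) / 0.179948 = 0.426148
d₂ = d₁ − σ√T = 0.426148 − 0.179948 = 0.246201
e^{−rT} = e^{−0.0376·0.1892} = 0.992911
N(−d₁) = 0.335000,  N(−d₂) = 0.402763
Put price V = K·e^{−rT}·N(−d₂) − S·N(−d₁) = 55.139364 − 48.722381 = 6.416983
Δ = −N(−d₁) = -0.335000

price = 6.416983
Δ = -0.335000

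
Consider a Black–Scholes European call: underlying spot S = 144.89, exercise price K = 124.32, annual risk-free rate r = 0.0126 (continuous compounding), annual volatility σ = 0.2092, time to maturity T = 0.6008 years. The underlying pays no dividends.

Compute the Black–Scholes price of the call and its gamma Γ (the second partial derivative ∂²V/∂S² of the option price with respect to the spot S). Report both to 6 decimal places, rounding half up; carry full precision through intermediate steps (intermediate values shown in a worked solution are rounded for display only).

price = 23.341423
Γ = 0.009559

σ√T = 0.2092·√0.6008 = 0.162154
d₁ = (ln(S/K) + (r+σ²/2)T) / (σ√T) = (ln(144.89/124.32) + (0.0126+0.2092²/2)·0.6008) / 0.162154 = (0.153116 + 0.020717) / 0.162154 = 1.072026
d₂ = d₁ − σ√T = 1.072026 − 0.162154 = 0.909873
e^{−rT} = e^{−0.0126·0.6008} = 0.992459
N(d₁) = 0.858146,  N(d₂) = 0.818555
Call price V = S·N(d₁) − K·e^{−rT}·N(d₂) = 124.336754 − 100.995331 = 23.341423
φ(d₁) = (1/√(2π))·e^{−d₁²/2} = 0.224572
Γ = φ(d₁) / (S·σ·√T) = 0.009559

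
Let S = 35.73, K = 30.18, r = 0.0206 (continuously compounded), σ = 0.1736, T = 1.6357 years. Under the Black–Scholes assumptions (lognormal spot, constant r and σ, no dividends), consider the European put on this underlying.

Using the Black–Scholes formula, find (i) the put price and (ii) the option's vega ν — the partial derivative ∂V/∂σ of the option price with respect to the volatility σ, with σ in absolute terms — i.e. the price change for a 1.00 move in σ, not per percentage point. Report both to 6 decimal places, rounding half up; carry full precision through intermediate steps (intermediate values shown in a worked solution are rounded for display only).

price = 0.701514
ν = 10.801859

σ√T = 0.1736·√1.6357 = 0.222025
d₁ = (ln(S/K) + (r+σ²/2)T) / (σ√T) = (ln(35.73/30.18) + (0.0206+0.1736²/2)·1.6357) / 0.222025 = (0.168811 + 0.058343) / 0.222025 = 1.023102
d₂ = d₁ − σ√T = 1.023102 − 0.222025 = 0.801078
e^{−rT} = e^{−0.0206·1.6357} = 0.966866
N(−d₁) = 0.153130,  N(−d₂) = 0.211543
Put price V = K·e^{−rT}·N(−d₂) − S·N(−d₁) = 6.172838 − 5.471324 = 0.701514
φ(d₁) = (1/√(2π))·e^{−d₁²/2} = 0.236382
ν = S·φ(d₁)·√T = 10.801859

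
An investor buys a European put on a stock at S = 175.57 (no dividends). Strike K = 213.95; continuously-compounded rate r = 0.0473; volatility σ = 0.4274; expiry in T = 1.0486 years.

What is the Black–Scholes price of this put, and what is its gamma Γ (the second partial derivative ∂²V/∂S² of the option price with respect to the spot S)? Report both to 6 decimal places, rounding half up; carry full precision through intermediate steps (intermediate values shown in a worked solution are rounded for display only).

σ√T = 0.4274·√1.0486 = 0.437663
d₁ = (ln(S/K) + (r+σ²/2)T) / (σ√T) = (ln(175.57/213.95) + (0.0473+0.4274²/2)·1.0486) / 0.437663 = (-0.197705 + 0.145373) / 0.437663 = -0.119570
d₂ = d₁ − σ√T = -0.119570 − 0.437663 = -0.557233
e^{−rT} = e^{−0.0473·1.0486} = 0.951611
N(−d₁) = 0.547588,  N(−d₂) = 0.711316
Put price V = K·e^{−rT}·N(−d₂) − S·N(−d₁) = 144.821921 − 96.140066 = 48.681854
φ(d₁) = (1/√(2π))·e^{−d₁²/2} = 0.396101
Γ = φ(d₁) / (S·σ·√T) = 0.005155

price = 48.681854
Γ = 0.005155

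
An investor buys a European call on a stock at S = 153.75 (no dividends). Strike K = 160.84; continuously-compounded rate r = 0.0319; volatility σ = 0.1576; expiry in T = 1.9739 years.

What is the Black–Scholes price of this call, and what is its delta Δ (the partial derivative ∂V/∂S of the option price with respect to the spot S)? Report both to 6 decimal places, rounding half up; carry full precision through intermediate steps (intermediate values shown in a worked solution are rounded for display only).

σ√T = 0.1576·√1.9739 = 0.221421
d₁ = (ln(S/K) + (r+σ²/2)T) / (σ√T) = (ln(153.75/160.84) + (0.0319+0.1576²/2)·1.9739) / 0.221421 = (-0.045082 + 0.087481) / 0.221421 = 0.191485
d₂ = d₁ − σ√T = 0.191485 − 0.221421 = -0.029936
e^{−rT} = e^{−0.0319·1.9739} = 0.938974
N(d₁) = 0.575927,  N(d₂) = 0.488059
Call price V = S·N(d₁) − K·e^{−rT}·N(d₂) = 88.548822 − 73.708936 = 14.839886
Δ = N(d₁) = 0.575927

price = 14.839886
Δ = 0.575927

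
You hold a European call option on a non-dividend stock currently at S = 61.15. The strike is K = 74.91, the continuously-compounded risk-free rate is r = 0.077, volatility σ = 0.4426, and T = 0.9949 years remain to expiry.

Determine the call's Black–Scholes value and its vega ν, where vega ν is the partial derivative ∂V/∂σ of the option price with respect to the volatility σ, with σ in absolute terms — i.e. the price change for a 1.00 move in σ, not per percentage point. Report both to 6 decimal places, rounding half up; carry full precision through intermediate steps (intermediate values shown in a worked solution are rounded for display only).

price = 7.740136
ν = 24.280941

σ√T = 0.4426·√0.9949 = 0.441470
d₁ = (ln(S/K) + (r+σ²/2)T) / (σ√T) = (ln(61.15/74.91) + (0.077+0.4426²/2)·0.9949) / 0.441470 = (-0.202958 + 0.174055) / 0.441470 = -0.065469
d₂ = d₁ − σ√T = -0.065469 − 0.441470 = -0.506938
e^{−rT} = e^{−0.077·0.9949} = 0.926254
N(d₁) = 0.473900,  N(d₂) = 0.306099
Call price V = S·N(d₁) − K·e^{−rT}·N(d₂) = 28.979015 − 21.238879 = 7.740136
φ(d₁) = (1/√(2π))·e^{−d₁²/2} = 0.398088
ν = S·φ(d₁)·√T = 24.280941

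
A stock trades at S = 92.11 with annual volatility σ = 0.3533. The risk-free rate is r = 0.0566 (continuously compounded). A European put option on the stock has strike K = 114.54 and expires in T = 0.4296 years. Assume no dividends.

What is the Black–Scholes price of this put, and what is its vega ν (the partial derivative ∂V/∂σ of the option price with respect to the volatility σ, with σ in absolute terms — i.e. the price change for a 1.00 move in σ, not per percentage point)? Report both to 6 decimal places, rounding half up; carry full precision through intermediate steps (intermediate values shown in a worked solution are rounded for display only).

σ√T = 0.3533·√0.4296 = 0.231567
d₁ = (ln(S/K) + (r+σ²/2)T) / (σ√T) = (ln(92.11/114.54) + (0.0566+0.3533²/2)·0.4296) / 0.231567 = (-0.217941 + 0.051127) / 0.231567 = -0.720371
d₂ = d₁ − σ√T = -0.720371 − 0.231567 = -0.951937
e^{−rT} = e^{−0.0566·0.4296} = 0.975978
N(−d₁) = 0.764352,  N(−d₂) = 0.829436
Put price V = K·e^{−rT}·N(−d₂) − S·N(−d₁) = 92.721361 − 70.404423 = 22.316939
φ(d₁) = (1/√(2π))·e^{−d₁²/2} = 0.307769
ν = S·φ(d₁)·√T = 18.580781

price = 22.316939
ν = 18.580781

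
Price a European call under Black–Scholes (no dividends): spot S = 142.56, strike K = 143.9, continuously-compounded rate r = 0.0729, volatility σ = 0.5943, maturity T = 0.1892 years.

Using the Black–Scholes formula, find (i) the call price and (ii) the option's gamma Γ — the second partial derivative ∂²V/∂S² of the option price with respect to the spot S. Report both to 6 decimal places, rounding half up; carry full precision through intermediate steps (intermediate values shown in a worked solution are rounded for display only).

σ√T = 0.5943·√0.1892 = 0.258503
d₁ = (ln(S/K) + (r+σ²/2)T) / (σ√T) = (ln(142.56/143.9) + (0.0729+0.5943²/2)·0.1892) / 0.258503 = (-0.009356 + 0.047205) / 0.258503 = 0.146416
d₂ = d₁ − σ√T = 0.146416 − 0.258503 = -0.112087
e^{−rT} = e^{−0.0729·0.1892} = 0.986302
N(d₁) = 0.558204,  N(d₂) = 0.455377
Call price V = S·N(d₁) − K·e^{−rT}·N(d₂) = 79.577492 − 64.631145 = 14.946347
φ(d₁) = (1/√(2π))·e^{−d₁²/2} = 0.394689
Γ = φ(d₁) / (S·σ·√T) = 0.010710

price = 14.946347
Γ = 0.010710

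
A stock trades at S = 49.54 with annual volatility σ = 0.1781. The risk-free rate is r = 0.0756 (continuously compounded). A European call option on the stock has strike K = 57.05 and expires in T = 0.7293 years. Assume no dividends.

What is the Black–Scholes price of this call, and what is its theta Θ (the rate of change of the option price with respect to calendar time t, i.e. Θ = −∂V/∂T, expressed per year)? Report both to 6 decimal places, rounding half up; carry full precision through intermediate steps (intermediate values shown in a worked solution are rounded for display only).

price = 1.400586
Θ = -2.891778

σ√T = 0.1781·√0.7293 = 0.152096
d₁ = (ln(S/K) + (r+σ²/2)T) / (σ√T) = (ln(49.54/57.05) + (0.0756+0.1781²/2)·0.7293) / 0.152096 = (-0.141148 + 0.066702) / 0.152096 = -0.489468
d₂ = d₁ − σ√T = -0.489468 − 0.152096 = -0.641564
e^{−rT} = e^{−0.0756·0.7293} = 0.946357
N(d₁) = 0.312255,  N(d₂) = 0.260578
Call price V = S·N(d₁) − K·e^{−rT}·N(d₂) = 15.469120 − 14.068534 = 1.400586
φ(d₁) = (1/√(2π))·e^{−d₁²/2} = 0.353905
Θ = −S·φ(d₁)·σ/(2√T) − r·K·e^{−rT}·N(d₂) = −1.828197 − 1.063581 = -2.891778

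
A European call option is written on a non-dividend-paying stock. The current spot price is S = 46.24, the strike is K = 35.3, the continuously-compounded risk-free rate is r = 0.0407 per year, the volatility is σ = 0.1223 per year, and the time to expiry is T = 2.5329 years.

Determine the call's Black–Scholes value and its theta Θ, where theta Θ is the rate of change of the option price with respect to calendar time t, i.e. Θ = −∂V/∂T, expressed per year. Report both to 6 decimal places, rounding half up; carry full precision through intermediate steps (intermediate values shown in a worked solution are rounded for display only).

σ√T = 0.1223·√2.5329 = 0.194642
d₁ = (ln(S/K) + (r+σ²/2)T) / (σ√T) = (ln(46.24/35.3) + (0.0407+0.1223²/2)·2.5329) / 0.194642 = (0.269962 + 0.122032) / 0.194642 = 2.013928
d₂ = d₁ − σ√T = 2.013928 − 0.194642 = 1.819286
e^{−rT} = e^{−0.0407·2.5329} = 0.902047
N(d₁) = 0.977991,  N(d₂) = 0.965566
Call price V = S·N(d₁) − K·e^{−rT}·N(d₂) = 45.222324 − 30.745795 = 14.476529
φ(d₁) = (1/√(2π))·e^{−d₁²/2} = 0.052503
Θ = −S·φ(d₁)·σ/(2√T) − r·K·e^{−rT}·N(d₂) = −0.093280 − 1.251354 = -1.344633

price = 14.476529
Θ = -1.344633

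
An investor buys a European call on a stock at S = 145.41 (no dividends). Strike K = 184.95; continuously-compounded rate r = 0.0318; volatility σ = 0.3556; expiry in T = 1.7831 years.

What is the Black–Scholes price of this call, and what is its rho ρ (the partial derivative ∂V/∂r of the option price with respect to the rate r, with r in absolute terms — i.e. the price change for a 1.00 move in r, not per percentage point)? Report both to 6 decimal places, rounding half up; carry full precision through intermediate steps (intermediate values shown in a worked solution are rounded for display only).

σ√T = 0.3556·√1.7831 = 0.474843
d₁ = (ln(S/K) + (r+σ²/2)T) / (σ√T) = (ln(145.41/184.95) + (0.0318+0.3556²/2)·1.7831) / 0.474843 = (-0.240528 + 0.169440) / 0.474843 = -0.149708
d₂ = d₁ − σ√T = -0.149708 − 0.474843 = -0.624551
e^{−rT} = e^{−0.0318·1.7831} = 0.944875
N(d₁) = 0.440497,  N(d₂) = 0.266133
Call price V = S·N(d₁) − K·e^{−rT}·N(d₂) = 64.052721 − 46.507966 = 17.544755
ρ = K·T·e^{−rT}·N(d₂) = 82.928354

price = 17.544755
ρ = 82.928354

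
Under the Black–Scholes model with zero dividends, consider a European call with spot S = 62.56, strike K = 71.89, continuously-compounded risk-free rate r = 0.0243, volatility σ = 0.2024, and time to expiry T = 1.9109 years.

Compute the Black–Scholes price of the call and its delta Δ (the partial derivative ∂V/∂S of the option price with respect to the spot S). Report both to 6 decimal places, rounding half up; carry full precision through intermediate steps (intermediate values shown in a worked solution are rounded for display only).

σ√T = 0.2024·√1.9109 = 0.279788
d₁ = (ln(S/K) + (r+σ²/2)T) / (σ√T) = (ln(62.56/71.89) + (0.0243+0.2024²/2)·1.9109) / 0.279788 = (-0.139011 + 0.085576) / 0.279788 = -0.190985
d₂ = d₁ − σ√T = -0.190985 − 0.279788 = -0.470774
e^{−rT} = e^{−0.0243·1.9109} = 0.954627
N(d₁) = 0.424269,  N(d₂) = 0.318901
Call price V = S·N(d₁) − K·e^{−rT}·N(d₂) = 26.542238 − 21.885588 = 4.656651
Δ = N(d₁) = 0.424269

price = 4.656651
Δ = 0.424269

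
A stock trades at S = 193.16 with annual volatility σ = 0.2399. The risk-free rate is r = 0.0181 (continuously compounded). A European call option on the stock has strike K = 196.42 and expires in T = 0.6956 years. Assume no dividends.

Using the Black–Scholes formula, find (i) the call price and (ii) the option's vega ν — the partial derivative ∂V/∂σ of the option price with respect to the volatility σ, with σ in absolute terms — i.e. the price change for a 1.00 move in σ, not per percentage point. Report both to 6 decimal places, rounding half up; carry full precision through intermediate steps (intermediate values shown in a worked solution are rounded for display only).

price = 15.026672
ν = 64.067950

σ√T = 0.2399·√0.6956 = 0.200083
d₁ = (ln(S/K) + (r+σ²/2)T) / (σ√T) = (ln(193.16/196.42) + (0.0181+0.2399²/2)·0.6956) / 0.200083 = (-0.016736 + 0.032607) / 0.200083 = 0.079320
d₂ = d₁ − σ√T = 0.079320 − 0.200083 = -0.120763
e^{−rT} = e^{−0.0181·0.6956} = 0.987489
N(d₁) = 0.531611,  N(d₂) = 0.451939
Call price V = S·N(d₁) − K·e^{−rT}·N(d₂) = 102.685974 − 87.659302 = 15.026672
φ(d₁) = (1/√(2π))·e^{−d₁²/2} = 0.397689
ν = S·φ(d₁)·√T = 64.067950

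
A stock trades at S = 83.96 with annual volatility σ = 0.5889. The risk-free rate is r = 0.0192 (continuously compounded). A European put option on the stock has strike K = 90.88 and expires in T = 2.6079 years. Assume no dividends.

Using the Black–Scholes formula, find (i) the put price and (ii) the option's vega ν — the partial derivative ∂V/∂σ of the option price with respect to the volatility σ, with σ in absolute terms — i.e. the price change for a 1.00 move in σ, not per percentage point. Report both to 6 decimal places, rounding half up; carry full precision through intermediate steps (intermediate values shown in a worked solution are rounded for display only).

σ√T = 0.5889·√2.6079 = 0.951014
d₁ = (ln(S/K) + (r+σ²/2)T) / (σ√T) = (ln(83.96/90.88) + (0.0192+0.5889²/2)·2.6079) / 0.951014 = (-0.079199 + 0.502286) / 0.951014 = 0.444879
d₂ = d₁ − σ√T = 0.444879 − 0.951014 = -0.506135
e^{−rT} = e^{−0.0192·2.6079} = 0.951161
N(−d₁) = 0.328204,  N(−d₂) = 0.693619
Put price V = K·e^{−rT}·N(−d₂) − S·N(−d₁) = 59.957503 − 27.555974 = 32.401528
φ(d₁) = (1/√(2π))·e^{−d₁²/2} = 0.361354
ν = S·φ(d₁)·√T = 48.994887

price = 32.401528
ν = 48.994887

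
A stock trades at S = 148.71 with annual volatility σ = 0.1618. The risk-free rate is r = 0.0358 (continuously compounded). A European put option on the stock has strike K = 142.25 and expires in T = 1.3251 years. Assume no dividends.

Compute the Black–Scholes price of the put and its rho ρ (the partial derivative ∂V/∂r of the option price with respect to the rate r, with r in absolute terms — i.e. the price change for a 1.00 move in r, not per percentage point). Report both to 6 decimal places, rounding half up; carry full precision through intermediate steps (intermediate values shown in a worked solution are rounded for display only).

σ√T = 0.1618·√1.3251 = 0.186253
d₁ = (ln(S/K) + (r+σ²/2)T) / (σ√T) = (ln(148.71/142.25) + (0.0358+0.1618²/2)·1.3251) / 0.186253 = (0.044412 + 0.064784) / 0.186253 = 0.586277
d₂ = d₁ − σ√T = 0.586277 − 0.186253 = 0.400024
e^{−rT} = e^{−0.0358·1.3251} = 0.953669
N(−d₁) = 0.278845,  N(−d₂) = 0.344570
Put price V = K·e^{−rT}·N(−d₂) − S·N(−d₁) = 46.744100 − 41.467015 = 5.277085
ρ = −K·T·e^{−rT}·N(−d₂) = -61.940607

price = 5.277085
ρ = -61.940607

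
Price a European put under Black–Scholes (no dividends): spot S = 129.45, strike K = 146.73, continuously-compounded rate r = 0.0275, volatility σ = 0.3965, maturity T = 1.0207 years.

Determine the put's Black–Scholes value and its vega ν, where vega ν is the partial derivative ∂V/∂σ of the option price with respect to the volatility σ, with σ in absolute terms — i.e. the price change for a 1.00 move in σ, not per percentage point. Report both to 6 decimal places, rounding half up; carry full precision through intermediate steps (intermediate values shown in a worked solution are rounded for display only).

σ√T = 0.3965·√1.0207 = 0.400583
d₁ = (ln(S/K) + (r+σ²/2)T) / (σ√T) = (ln(129.45/146.73) + (0.0275+0.3965²/2)·1.0207) / 0.400583 = (-0.125299 + 0.108303) / 0.400583 = -0.042431
d₂ = d₁ − σ√T = -0.042431 − 0.400583 = -0.443013
e^{−rT} = e^{−0.0275·1.0207} = 0.972321
N(−d₁) = 0.516922,  N(−d₂) = 0.671122
Put price V = K·e^{−rT}·N(−d₂) − S·N(−d₁) = 95.748070 − 66.915585 = 28.832485
φ(d₁) = (1/√(2π))·e^{−d₁²/2} = 0.398583
ν = S·φ(d₁)·√T = 52.127901

price = 28.832485
ν = 52.127901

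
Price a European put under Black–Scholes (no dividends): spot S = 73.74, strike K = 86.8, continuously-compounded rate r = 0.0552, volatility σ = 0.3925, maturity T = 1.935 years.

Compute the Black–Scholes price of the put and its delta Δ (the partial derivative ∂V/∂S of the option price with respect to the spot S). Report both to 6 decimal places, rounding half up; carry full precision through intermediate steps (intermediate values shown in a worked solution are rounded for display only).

price = 18.541189
Δ = -0.432517

σ√T = 0.3925·√1.935 = 0.545984
d₁ = (ln(S/K) + (r+σ²/2)T) / (σ√T) = (ln(73.74/86.8) + (0.0552+0.3925²/2)·1.935) / 0.545984 = (-0.163061 + 0.255861) / 0.545984 = 0.169969
d₂ = d₁ − σ√T = 0.169969 − 0.545984 = -0.376016
e^{−rT} = e^{−0.0552·1.935} = 0.898695
N(−d₁) = 0.432517,  N(−d₂) = 0.646547
Put price V = K·e^{−rT}·N(−d₂) − S·N(−d₁) = 50.435022 − 31.893834 = 18.541189
Δ = −N(−d₁) = -0.432517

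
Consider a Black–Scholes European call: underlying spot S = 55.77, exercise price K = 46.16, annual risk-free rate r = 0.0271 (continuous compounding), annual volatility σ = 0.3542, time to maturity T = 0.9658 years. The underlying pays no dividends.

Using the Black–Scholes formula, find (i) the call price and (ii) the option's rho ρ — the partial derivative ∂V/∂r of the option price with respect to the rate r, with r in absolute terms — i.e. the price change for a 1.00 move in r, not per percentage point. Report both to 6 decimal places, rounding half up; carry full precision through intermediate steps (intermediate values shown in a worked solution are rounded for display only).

price = 13.631902
ρ = 29.169287

σ√T = 0.3542·√0.9658 = 0.348090
d₁ = (ln(S/K) + (r+σ²/2)T) / (σ√T) = (ln(55.77/46.16) + (0.0271+0.3542²/2)·0.9658) / 0.348090 = (0.189122 + 0.086757) / 0.348090 = 0.792550
d₂ = d₁ − σ√T = 0.792550 − 0.348090 = 0.444460
e^{−rT} = e^{−0.0271·0.9658} = 0.974166
N(d₁) = 0.785980,  N(d₂) = 0.671645
Call price V = S·N(d₁) − K·e^{−rT}·N(d₂) = 43.834104 − 30.202202 = 13.631902
ρ = K·T·e^{−rT}·N(d₂) = 29.169287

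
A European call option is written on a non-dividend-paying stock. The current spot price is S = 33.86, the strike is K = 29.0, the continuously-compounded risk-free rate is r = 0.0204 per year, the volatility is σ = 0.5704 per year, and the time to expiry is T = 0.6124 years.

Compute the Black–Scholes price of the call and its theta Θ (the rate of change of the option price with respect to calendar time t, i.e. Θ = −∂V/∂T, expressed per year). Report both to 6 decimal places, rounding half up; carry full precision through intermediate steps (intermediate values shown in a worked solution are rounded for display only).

σ√T = 0.5704·√0.6124 = 0.446372
d₁ = (ln(S/K) + (r+σ²/2)T) / (σ√T) = (ln(33.86/29.0) + (0.0204+0.5704²/2)·0.6124) / 0.446372 = (0.154939 + 0.112117) / 0.446372 = 0.598280
d₂ = d₁ − σ√T = 0.598280 − 0.446372 = 0.151908
e^{−rT} = e^{−0.0204·0.6124} = 0.987585
N(d₁) = 0.725173,  N(d₂) = 0.560370
Call price V = S·N(d₁) − K·e^{−rT}·N(d₂) = 24.554373 − 16.048979 = 8.505394
φ(d₁) = (1/√(2π))·e^{−d₁²/2} = 0.333568
Θ = −S·φ(d₁)·σ/(2√T) − r·K·e^{−rT}·N(d₂) = −4.116266 − 0.327399 = -4.443666

price = 8.505394
Θ = -4.443666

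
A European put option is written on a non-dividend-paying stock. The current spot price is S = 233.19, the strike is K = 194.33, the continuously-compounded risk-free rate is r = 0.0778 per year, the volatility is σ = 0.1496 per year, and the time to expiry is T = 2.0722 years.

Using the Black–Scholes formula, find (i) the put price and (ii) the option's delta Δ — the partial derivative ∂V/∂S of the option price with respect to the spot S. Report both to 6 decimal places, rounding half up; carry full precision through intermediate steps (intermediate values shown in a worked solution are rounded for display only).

σ√T = 0.1496·√2.0722 = 0.215351
d₁ = (ln(S/K) + (r+σ²/2)T) / (σ√T) = (ln(233.19/194.33) + (0.0778+0.1496²/2)·2.0722) / 0.215351 = (0.182296 + 0.184405) / 0.215351 = 1.702804
d₂ = d₁ − σ√T = 1.702804 − 0.215351 = 1.487453
e^{−rT} = e^{−0.0778·2.0722} = 0.851107
N(−d₁) = 0.044302,  N(−d₂) = 0.068448
Put price V = K·e^{−rT}·N(−d₂) − S·N(−d₁) = 11.320935 − 10.330864 = 0.990072
Δ = −N(−d₁) = -0.044302

price = 0.990072
Δ = -0.044302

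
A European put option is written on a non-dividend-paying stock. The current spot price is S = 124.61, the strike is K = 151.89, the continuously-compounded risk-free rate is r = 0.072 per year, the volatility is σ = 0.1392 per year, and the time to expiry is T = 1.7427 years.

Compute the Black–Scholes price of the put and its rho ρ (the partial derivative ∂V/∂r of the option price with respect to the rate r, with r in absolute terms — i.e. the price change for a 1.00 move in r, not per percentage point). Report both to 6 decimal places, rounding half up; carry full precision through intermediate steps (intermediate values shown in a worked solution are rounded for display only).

price = 14.874331
ρ = -160.322754

σ√T = 0.1392·√1.7427 = 0.183760
d₁ = (ln(S/K) + (r+σ²/2)T) / (σ√T) = (ln(124.61/151.89) + (0.072+0.1392²/2)·1.7427) / 0.183760 = (-0.197968 + 0.142358) / 0.183760 = -0.302620
d₂ = d₁ − σ√T = -0.302620 − 0.183760 = -0.486380
e^{−rT} = e^{−0.072·1.7427} = 0.882078
N(−d₁) = 0.618910,  N(−d₂) = 0.686651
Put price V = K·e^{−rT}·N(−d₂) − S·N(−d₁) = 91.996760 − 77.122430 = 14.874331
ρ = −K·T·e^{−rT}·N(−d₂) = -160.322754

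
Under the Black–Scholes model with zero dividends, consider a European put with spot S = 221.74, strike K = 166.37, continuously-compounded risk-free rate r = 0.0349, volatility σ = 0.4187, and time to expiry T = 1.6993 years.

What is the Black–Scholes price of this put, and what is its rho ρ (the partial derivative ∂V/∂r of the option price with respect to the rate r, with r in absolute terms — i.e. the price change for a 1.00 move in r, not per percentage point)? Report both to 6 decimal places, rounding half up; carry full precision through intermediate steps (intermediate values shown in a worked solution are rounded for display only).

σ√T = 0.4187·√1.6993 = 0.545806
d₁ = (ln(S/K) + (r+σ²/2)T) / (σ√T) = (ln(221.74/166.37) + (0.0349+0.4187²/2)·1.6993) / 0.545806 = (0.287291 + 0.208257) / 0.545806 = 0.907922
d₂ = d₁ − σ√T = 0.907922 − 0.545806 = 0.362116
e^{−rT} = e^{−0.0349·1.6993} = 0.942419
N(−d₁) = 0.181960,  N(−d₂) = 0.358633
Put price V = K·e^{−rT}·N(−d₂) − S·N(−d₁) = 56.230086 − 40.347765 = 15.882321
ρ = −K·T·e^{−rT}·N(−d₂) = -95.551785

price = 15.882321
ρ = -95.551785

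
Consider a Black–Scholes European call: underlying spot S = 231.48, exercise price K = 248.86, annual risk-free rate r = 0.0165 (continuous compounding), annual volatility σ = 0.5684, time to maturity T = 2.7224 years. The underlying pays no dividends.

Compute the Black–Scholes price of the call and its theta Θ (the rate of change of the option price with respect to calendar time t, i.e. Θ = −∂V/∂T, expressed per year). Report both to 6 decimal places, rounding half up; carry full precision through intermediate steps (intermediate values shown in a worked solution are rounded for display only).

σ√T = 0.5684·√2.7224 = 0.937843
d₁ = (ln(S/K) + (r+σ²/2)T) / (σ√T) = (ln(231.48/248.86) + (0.0165+0.5684²/2)·2.7224) / 0.937843 = (-0.072397 + 0.484694) / 0.937843 = 0.439623
d₂ = d₁ − σ√T = 0.439623 − 0.937843 = -0.498220
e^{−rT} = e^{−0.0165·2.7224} = 0.956074
N(d₁) = 0.669895,  N(d₂) = 0.309165
Call price V = S·N(d₁) − K·e^{−rT}·N(d₂) = 155.067262 − 73.559101 = 81.508161
φ(d₁) = (1/√(2π))·e^{−d₁²/2} = 0.362195
Θ = −S·φ(d₁)·σ/(2√T) − r·K·e^{−rT}·N(d₂) = −14.441223 − 1.213725 = -15.654948

price = 81.508161
Θ = -15.654948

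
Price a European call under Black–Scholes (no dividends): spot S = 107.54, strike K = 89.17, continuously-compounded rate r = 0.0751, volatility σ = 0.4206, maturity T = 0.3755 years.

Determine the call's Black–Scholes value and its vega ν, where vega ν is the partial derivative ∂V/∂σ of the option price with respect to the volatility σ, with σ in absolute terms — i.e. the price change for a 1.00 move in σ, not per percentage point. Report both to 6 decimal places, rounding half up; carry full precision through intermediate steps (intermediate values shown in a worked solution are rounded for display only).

σ√T = 0.4206·√0.3755 = 0.257735
d₁ = (ln(S/K) + (r+σ²/2)T) / (σ√T) = (ln(107.54/89.17) + (0.0751+0.4206²/2)·0.3755) / 0.257735 = (0.187318 + 0.061414) / 0.257735 = 0.965067
d₂ = d₁ − σ√T = 0.965067 − 0.257735 = 0.707332
e^{−rT} = e^{−0.0751·0.3755} = 0.972194
N(d₁) = 0.832744,  N(d₂) = 0.760320
Call price V = S·N(d₁) − K·e^{−rT}·N(d₂) = 89.553333 − 65.912523 = 23.640810
φ(d₁) = (1/√(2π))·e^{−d₁²/2} = 0.250420
ν = S·φ(d₁)·√T = 16.502282

price = 23.640810
ν = 16.502282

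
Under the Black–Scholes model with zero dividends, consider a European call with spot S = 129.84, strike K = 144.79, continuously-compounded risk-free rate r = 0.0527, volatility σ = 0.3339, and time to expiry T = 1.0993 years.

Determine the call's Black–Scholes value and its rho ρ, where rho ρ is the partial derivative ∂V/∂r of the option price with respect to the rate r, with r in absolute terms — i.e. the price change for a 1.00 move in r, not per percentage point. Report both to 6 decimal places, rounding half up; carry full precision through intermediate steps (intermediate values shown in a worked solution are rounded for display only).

price = 15.308580
ρ = 56.201800

σ√T = 0.3339·√1.0993 = 0.350086
d₁ = (ln(S/K) + (r+σ²/2)T) / (σ√T) = (ln(129.84/144.79) + (0.0527+0.3339²/2)·1.0993) / 0.350086 = (-0.108981 + 0.119213) / 0.350086 = 0.029226
d₂ = d₁ − σ√T = 0.029226 − 0.350086 = -0.320860
e^{−rT} = e^{−0.0527·1.0993} = 0.943713
N(d₁) = 0.511658,  N(d₂) = 0.374158
Call price V = S·N(d₁) − K·e^{−rT}·N(d₂) = 66.433660 − 51.125080 = 15.308580
ρ = K·T·e^{−rT}·N(d₂) = 56.201800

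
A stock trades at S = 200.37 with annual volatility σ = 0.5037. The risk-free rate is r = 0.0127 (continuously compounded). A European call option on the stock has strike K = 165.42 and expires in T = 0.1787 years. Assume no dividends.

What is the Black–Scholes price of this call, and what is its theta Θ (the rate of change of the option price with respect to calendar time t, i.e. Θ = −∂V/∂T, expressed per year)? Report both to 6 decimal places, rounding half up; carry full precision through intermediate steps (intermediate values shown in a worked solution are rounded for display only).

price = 39.123793
Θ = -30.039598

σ√T = 0.5037·√0.1787 = 0.212929
d₁ = (ln(S/K) + (r+σ²/2)T) / (σ√T) = (ln(200.37/165.42) + (0.0127+0.5037²/2)·0.1787) / 0.212929 = (0.191678 + 0.024939) / 0.212929 = 1.017321
d₂ = d₁ − σ√T = 1.017321 − 0.212929 = 0.804392
e^{−rT} = e^{−0.0127·0.1787} = 0.997733
N(d₁) = 0.845500,  N(d₂) = 0.789415
Call price V = S·N(d₁) − K·e^{−rT}·N(d₂) = 169.412742 − 130.288949 = 39.123793
φ(d₁) = (1/√(2π))·e^{−d₁²/2} = 0.237780
Θ = −S·φ(d₁)·σ/(2√T) − r·K·e^{−rT}·N(d₂) = −28.384928 − 1.654670 = -30.039598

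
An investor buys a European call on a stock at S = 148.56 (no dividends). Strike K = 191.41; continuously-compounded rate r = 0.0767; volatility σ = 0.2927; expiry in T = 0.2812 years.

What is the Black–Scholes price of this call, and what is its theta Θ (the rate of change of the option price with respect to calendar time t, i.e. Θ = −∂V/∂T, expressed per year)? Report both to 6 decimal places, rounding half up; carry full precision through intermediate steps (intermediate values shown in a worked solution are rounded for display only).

price = 0.767928
Θ = -6.834295

σ√T = 0.2927·√0.2812 = 0.155214
d₁ = (ln(S/K) + (r+σ²/2)T) / (σ√T) = (ln(148.56/191.41) + (0.0767+0.2927²/2)·0.2812) / 0.155214 = (-0.253429 + 0.033614) / 0.155214 = -1.416208
d₂ = d₁ − σ√T = -1.416208 − 0.155214 = -1.571422
e^{−rT} = e^{−0.0767·0.2812} = 0.978663
N(d₁) = 0.078357,  N(d₂) = 0.058042
Call price V = S·N(d₁) − K·e^{−rT}·N(d₂) = 11.640754 − 10.872826 = 0.767928
φ(d₁) = (1/√(2π))·e^{−d₁²/2} = 0.146349
Θ = −S·φ(d₁)·σ/(2√T) − r·K·e^{−rT}·N(d₂) = −6.000349 − 0.833946 = -6.834295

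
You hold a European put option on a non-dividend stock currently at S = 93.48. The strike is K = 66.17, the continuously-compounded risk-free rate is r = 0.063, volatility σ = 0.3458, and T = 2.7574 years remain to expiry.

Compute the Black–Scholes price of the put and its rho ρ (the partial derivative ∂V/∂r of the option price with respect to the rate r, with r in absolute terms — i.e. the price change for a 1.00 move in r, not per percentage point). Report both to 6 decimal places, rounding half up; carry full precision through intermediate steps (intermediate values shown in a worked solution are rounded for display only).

σ√T = 0.3458·√2.7574 = 0.574215
d₁ = (ln(S/K) + (r+σ²/2)T) / (σ√T) = (ln(93.48/66.17) + (0.063+0.3458²/2)·2.7574) / 0.574215 = (0.345520 + 0.338578) / 0.574215 = 1.191362
d₂ = d₁ − σ√T = 1.191362 − 0.574215 = 0.617146
e^{−rT} = e^{−0.063·2.7574} = 0.840535
N(−d₁) = 0.116756,  N(−d₂) = 0.268569
Put price V = K·e^{−rT}·N(−d₂) − S·N(−d₁) = 14.937342 − 10.914336 = 4.023006
ρ = −K·T·e^{−rT}·N(−d₂) = -41.188226

price = 4.023006
ρ = -41.188226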